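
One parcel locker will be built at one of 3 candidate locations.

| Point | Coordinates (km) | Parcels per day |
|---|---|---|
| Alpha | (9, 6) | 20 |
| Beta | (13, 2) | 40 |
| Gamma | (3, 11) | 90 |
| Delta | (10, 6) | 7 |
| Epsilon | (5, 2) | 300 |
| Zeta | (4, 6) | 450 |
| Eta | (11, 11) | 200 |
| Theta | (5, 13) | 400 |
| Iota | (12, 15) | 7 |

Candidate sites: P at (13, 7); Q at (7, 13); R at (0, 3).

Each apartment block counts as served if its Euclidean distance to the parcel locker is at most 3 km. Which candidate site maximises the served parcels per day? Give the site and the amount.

Coverage radius r = 3 km; a point is covered iff (Δx)²+(Δy)² ≤ 3² = 9.
  P (13, 7): covers {none} → 0
  Q (7, 13): covers {Theta} → 400
  R (0, 3): covers {none} → 0
Maximum coverage at Q: 400 parcels per day.

Q, covering 400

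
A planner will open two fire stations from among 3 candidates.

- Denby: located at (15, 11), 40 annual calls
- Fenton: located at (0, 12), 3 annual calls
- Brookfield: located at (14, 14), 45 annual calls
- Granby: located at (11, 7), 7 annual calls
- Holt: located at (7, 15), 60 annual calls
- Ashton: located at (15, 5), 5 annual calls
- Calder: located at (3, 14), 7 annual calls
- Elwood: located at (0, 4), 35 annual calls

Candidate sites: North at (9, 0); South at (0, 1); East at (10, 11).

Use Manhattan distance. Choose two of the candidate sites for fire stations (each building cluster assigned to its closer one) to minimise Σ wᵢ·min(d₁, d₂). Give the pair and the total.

{South, East}, total 1233

Evaluate every pair (each demand assigned to the nearer of the two):
  {South, East}: total = 1233
  {North, East}: total = 1583
  {North, South}: total = 2923
Best pair: {South, East} with total 1233.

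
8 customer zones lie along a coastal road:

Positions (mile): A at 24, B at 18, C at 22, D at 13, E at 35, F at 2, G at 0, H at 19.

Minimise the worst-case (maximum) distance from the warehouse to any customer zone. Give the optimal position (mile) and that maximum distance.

location 17.5, max distance 17.5

The 1-center on a line is the midpoint of the two extreme points: leftmost at 0, rightmost at 35.
Optimal location = (0 + 35)/2 = 17.5; maximum distance = (35 − 0)/2 = 17.5.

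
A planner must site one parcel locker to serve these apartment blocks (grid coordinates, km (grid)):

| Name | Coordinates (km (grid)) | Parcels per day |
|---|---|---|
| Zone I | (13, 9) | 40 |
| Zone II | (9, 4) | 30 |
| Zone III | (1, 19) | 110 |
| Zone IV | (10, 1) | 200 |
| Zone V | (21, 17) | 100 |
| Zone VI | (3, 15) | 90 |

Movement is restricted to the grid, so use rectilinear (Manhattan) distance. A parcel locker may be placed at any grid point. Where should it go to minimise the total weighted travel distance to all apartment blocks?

(10, 15)

Manhattan distance separates: Σwᵢ(|x−xᵢ|+|y−yᵢ|) = Σwᵢ|x−xᵢ| + Σwᵢ|y−yᵢ|, so x and y are optimised independently as 1-D weighted medians.
Total weight W = 570; half = 285.
x-coordinate, sorted with cumulative weight:
  x=1 (Zone III, w=110) cum 110
  x=3 (Zone VI, w=90) cum 200
  x=9 (Zone II, w=30) cum 230
  x=10 (Zone IV, w=200) cum 430  ← median
  x=13 (Zone I, w=40) cum 470
  x=21 (Zone V, w=100) cum 570
⇒ x* = 10
y-coordinate, sorted with cumulative weight:
  y=1 (Zone IV, w=200) cum 200
  y=4 (Zone II, w=30) cum 230
  y=9 (Zone I, w=40) cum 270
  y=15 (Zone VI, w=90) cum 360  ← median
  y=17 (Zone V, w=100) cum 460
  y=19 (Zone III, w=110) cum 570
⇒ y* = 15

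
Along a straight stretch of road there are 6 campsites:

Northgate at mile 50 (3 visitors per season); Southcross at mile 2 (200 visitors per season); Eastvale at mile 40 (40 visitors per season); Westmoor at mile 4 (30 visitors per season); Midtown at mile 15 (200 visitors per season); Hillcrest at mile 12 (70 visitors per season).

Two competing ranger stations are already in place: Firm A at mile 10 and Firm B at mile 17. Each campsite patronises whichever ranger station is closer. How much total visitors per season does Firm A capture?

300

The indifferent point is the midpoint (10+17)/2 = 13.5; campsites left of it (closer to Firm A at 10) go to Firm A, those right go to Firm B.
  Southcross at 2 (w=200) → Firm A
  Westmoor at 4 (w=30) → Firm A
  Hillcrest at 12 (w=70) → Firm A
  Midtown at 15 (w=200) → Firm B
  Eastvale at 40 (w=40) → Firm B
  Northgate at 50 (w=3) → Firm B
Firm A captures 300; Firm B captures 243.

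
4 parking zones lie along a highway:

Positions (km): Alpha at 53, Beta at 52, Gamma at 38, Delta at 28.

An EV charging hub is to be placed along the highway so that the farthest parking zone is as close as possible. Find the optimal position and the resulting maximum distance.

The 1-center on a line is the midpoint of the two extreme points: leftmost at 28, rightmost at 53.
Optimal location = (28 + 53)/2 = 40.5; maximum distance = (53 − 28)/2 = 12.5.

location 40.5, max distance 12.5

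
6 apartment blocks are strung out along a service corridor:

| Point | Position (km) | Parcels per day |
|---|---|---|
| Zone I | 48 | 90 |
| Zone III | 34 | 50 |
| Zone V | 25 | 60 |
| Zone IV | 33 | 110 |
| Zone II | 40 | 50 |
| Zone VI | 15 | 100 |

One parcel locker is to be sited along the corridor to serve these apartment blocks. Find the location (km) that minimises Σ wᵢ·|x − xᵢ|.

x = 33

For a sum of weighted absolute distances on a line, the optimum is the weighted median (not the mean). Total weight W = 460; half-weight = 230.
Sort by position and accumulate weight:
  km 15 (Zone VI, w=100) → cum 100
  km 25 (Zone V, w=60) → cum 160
  km 33 (Zone IV, w=110) → cum 270  ≥ 230 → median here
  km 34 (Zone III, w=50) → cum 320
  km 40 (Zone II, w=50) → cum 370
  km 48 (Zone I, w=90) → cum 460
Optimal location: km 33.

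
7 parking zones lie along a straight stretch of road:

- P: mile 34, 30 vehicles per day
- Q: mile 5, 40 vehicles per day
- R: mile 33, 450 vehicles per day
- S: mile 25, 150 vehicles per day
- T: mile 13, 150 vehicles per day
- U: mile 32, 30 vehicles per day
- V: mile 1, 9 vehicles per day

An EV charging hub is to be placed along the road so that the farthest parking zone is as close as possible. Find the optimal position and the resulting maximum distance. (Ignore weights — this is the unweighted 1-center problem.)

location 17.5, max distance 16.5

The 1-center on a line is the midpoint of the two extreme points: leftmost at 1, rightmost at 34.
Optimal location = (1 + 34)/2 = 17.5; maximum distance = (34 − 1)/2 = 16.5.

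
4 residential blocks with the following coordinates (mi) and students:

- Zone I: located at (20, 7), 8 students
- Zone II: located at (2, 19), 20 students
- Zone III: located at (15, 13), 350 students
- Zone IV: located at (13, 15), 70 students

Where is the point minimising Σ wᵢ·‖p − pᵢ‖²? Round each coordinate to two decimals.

(14.20, 13.47)

The minimiser of Σwᵢ‖p−pᵢ‖² is the weighted centroid p* = (Σwᵢpᵢ)/(Σwᵢ).
Σwᵢ = 448.
Σwᵢxᵢ = 8·20 + 20·2 + 350·15 + 70·13 = 6360.
Σwᵢyᵢ = 8·7 + 20·19 + 350·13 + 70·15 = 6036.
x* = 6360/448 = 14.20, y* = 6036/448 = 13.47.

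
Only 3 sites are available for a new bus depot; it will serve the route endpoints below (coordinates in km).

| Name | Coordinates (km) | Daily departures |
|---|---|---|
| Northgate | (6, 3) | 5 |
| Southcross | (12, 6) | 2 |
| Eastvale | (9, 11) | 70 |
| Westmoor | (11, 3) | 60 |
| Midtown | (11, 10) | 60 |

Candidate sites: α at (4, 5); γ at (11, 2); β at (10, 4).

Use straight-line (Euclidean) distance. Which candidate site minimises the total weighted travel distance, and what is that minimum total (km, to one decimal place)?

β, total 971.1 km

Total weighted distance at each candidate:
  α (4, 5): total = 1529.9
  γ (11, 2): total = 1219.1
  β (10, 4): total = 971.1
Minimum is at β with total 971.1 km.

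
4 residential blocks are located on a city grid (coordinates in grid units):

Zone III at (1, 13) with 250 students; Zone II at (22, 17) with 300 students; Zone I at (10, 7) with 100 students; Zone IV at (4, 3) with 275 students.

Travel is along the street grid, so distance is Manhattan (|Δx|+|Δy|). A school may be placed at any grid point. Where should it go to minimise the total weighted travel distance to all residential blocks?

(4, 13)

Manhattan distance separates: Σwᵢ(|x−xᵢ|+|y−yᵢ|) = Σwᵢ|x−xᵢ| + Σwᵢ|y−yᵢ|, so x and y are optimised independently as 1-D weighted medians.
Total weight W = 925; half = 462.5.
x-coordinate, sorted with cumulative weight:
  x=1 (Zone III, w=250) cum 250
  x=4 (Zone IV, w=275) cum 525  ← median
  x=10 (Zone I, w=100) cum 625
  x=22 (Zone II, w=300) cum 925
⇒ x* = 4
y-coordinate, sorted with cumulative weight:
  y=3 (Zone IV, w=275) cum 275
  y=7 (Zone I, w=100) cum 375
  y=13 (Zone III, w=250) cum 625  ← median
  y=17 (Zone II, w=300) cum 925
⇒ y* = 13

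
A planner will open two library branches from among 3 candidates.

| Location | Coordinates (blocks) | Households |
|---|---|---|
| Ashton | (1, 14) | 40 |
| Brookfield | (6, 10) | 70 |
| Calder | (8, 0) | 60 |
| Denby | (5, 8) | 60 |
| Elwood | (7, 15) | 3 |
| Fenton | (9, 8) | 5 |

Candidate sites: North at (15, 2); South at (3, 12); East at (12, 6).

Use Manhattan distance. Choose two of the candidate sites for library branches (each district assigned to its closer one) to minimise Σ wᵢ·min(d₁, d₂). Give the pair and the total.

{North, South}, total 1481

Evaluate every pair (each demand assigned to the nearer of the two):
  {North, South}: total = 1481
  {South, East}: total = 1516
  {North, East}: total = 2607
Best pair: {North, South} with total 1481.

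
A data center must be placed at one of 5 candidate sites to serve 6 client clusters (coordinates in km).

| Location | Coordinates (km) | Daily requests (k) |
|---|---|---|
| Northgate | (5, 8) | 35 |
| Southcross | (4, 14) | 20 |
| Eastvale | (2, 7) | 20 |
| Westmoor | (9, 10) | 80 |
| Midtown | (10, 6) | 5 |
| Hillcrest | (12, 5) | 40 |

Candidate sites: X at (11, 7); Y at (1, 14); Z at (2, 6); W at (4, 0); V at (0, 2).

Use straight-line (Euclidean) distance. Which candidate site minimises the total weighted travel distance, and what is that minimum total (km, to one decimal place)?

X, total 975.8 km

Total weighted distance at each candidate:
  X (11, 7): total = 975.8
  Y (1, 14): total = 1798.1
  Z (2, 6): total = 1398.1
  W (4, 0): total = 2022.0
  V (0, 2): total = 2146.0
Minimum is at X with total 975.8 km.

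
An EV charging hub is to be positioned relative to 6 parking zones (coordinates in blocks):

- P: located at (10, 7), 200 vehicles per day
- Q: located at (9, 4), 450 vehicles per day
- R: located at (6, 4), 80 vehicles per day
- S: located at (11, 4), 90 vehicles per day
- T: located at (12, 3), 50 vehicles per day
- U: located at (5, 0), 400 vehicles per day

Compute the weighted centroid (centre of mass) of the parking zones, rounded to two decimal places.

The minimiser of Σwᵢ‖p−pᵢ‖² is the weighted centroid p* = (Σwᵢpᵢ)/(Σwᵢ).
Σwᵢ = 1270.
Σwᵢxᵢ = 200·10 + 450·9 + 80·6 + 90·11 + 50·12 + 400·5 = 10120.
Σwᵢyᵢ = 200·7 + 450·4 + 80·4 + 90·4 + 50·3 + 400·0 = 4030.
x* = 10120/1270 = 7.97, y* = 4030/1270 = 3.17.

(7.97, 3.17)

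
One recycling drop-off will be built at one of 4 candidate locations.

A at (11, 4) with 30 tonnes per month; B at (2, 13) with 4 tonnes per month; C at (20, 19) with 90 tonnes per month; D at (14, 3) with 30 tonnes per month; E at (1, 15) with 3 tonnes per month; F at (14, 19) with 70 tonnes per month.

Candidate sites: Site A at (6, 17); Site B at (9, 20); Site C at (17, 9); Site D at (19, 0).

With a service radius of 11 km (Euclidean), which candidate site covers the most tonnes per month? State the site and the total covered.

Site C, covering 220

Coverage radius r = 11 km; a point is covered iff (Δx)²+(Δy)² ≤ 11² = 121.
  Site A (6, 17): covers {B, E, F} → 77
  Site B (9, 20): covers {B, E, F} → 77
  Site C (17, 9): covers {A, C, D, F} → 220
  Site D (19, 0): covers {A, D} → 60
Maximum coverage at Site C: 220 tonnes per month.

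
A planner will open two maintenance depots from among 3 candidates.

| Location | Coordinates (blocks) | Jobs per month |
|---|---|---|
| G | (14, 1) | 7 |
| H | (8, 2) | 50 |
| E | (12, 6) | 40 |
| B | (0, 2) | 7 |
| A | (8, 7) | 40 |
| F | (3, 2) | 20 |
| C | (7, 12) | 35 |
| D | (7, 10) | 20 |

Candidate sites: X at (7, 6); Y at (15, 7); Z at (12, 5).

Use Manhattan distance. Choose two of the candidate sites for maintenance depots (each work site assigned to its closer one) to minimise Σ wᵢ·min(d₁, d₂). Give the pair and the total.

{X, Z}, total 939

Evaluate every pair (each demand assigned to the nearer of the two):
  {X, Z}: total = 939
  {X, Y}: total = 1066
  {Y, Z}: total = 1637
Best pair: {X, Z} with total 939.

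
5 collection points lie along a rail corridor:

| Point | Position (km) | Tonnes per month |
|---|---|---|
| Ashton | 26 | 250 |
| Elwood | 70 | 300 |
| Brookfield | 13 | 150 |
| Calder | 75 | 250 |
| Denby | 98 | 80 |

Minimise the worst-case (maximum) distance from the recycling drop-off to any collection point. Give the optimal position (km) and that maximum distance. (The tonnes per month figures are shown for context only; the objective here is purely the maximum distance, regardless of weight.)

location 55.5, max distance 42.5

The 1-center on a line is the midpoint of the two extreme points: leftmost at 13, rightmost at 98.
Optimal location = (13 + 98)/2 = 55.5; maximum distance = (98 − 13)/2 = 42.5.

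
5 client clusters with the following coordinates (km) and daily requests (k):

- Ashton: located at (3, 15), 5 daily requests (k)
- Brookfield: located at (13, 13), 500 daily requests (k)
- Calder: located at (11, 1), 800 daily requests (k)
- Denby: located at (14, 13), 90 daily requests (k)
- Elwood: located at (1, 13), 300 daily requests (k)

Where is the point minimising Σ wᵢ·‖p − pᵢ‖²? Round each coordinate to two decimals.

The minimiser of Σwᵢ‖p−pᵢ‖² is the weighted centroid p* = (Σwᵢpᵢ)/(Σwᵢ).
Σwᵢ = 1695.
Σwᵢxᵢ = 5·3 + 500·13 + 800·11 + 90·14 + 300·1 = 16875.
Σwᵢyᵢ = 5·15 + 500·13 + 800·1 + 90·13 + 300·13 = 12445.
x* = 16875/1695 = 9.96, y* = 12445/1695 = 7.34.

(9.96, 7.34)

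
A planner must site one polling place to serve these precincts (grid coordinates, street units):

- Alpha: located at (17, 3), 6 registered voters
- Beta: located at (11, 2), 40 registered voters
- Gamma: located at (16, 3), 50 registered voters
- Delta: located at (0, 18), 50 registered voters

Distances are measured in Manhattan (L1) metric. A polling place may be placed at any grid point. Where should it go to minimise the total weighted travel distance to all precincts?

Manhattan distance separates: Σwᵢ(|x−xᵢ|+|y−yᵢ|) = Σwᵢ|x−xᵢ| + Σwᵢ|y−yᵢ|, so x and y are optimised independently as 1-D weighted medians.
Total weight W = 146; half = 73.
x-coordinate, sorted with cumulative weight:
  x=0 (Delta, w=50) cum 50
  x=11 (Beta, w=40) cum 90  ← median
  x=16 (Gamma, w=50) cum 140
  x=17 (Alpha, w=6) cum 146
⇒ x* = 11
y-coordinate, sorted with cumulative weight:
  y=2 (Beta, w=40) cum 40
  y=3 (Alpha, w=6) cum 46
  y=3 (Gamma, w=50) cum 96  ← median
  y=18 (Delta, w=50) cum 146
⇒ y* = 3

(11, 3)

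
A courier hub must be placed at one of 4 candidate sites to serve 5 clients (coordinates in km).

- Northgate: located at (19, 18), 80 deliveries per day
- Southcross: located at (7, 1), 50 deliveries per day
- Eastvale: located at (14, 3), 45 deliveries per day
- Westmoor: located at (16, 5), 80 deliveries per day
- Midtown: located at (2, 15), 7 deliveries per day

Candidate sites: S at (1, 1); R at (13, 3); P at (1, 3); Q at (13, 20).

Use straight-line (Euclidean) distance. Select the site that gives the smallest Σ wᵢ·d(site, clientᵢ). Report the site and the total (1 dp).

R, total 2056.1 km

Total weighted distance at each candidate:
  S (1, 1): total = 4212.8
  R (13, 3): total = 2056.1
  P (1, 3): total = 4070.6
  Q (13, 20): total = 3576.9
Minimum is at R with total 2056.1 km.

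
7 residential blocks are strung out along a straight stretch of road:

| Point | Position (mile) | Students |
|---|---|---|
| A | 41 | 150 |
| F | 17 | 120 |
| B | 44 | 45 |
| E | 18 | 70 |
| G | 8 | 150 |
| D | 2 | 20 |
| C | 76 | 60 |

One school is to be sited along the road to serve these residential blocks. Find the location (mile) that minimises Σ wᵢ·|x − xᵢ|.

x = 18

For a sum of weighted absolute distances on a line, the optimum is the weighted median (not the mean). Total weight W = 615; half-weight = 307.5.
Sort by position and accumulate weight:
  mile 2 (D, w=20) → cum 20
  mile 8 (G, w=150) → cum 170
  mile 17 (F, w=120) → cum 290
  mile 18 (E, w=70) → cum 360  ≥ 307.5 → median here
  mile 41 (A, w=150) → cum 510
  mile 44 (B, w=45) → cum 555
  mile 76 (C, w=60) → cum 615
Optimal location: mile 18.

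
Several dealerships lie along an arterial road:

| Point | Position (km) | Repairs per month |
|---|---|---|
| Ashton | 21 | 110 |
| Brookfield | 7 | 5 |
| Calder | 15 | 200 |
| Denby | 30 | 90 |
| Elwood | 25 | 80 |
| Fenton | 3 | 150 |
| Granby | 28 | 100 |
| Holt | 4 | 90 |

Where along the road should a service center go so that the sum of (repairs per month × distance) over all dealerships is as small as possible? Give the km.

For a sum of weighted absolute distances on a line, the optimum is the weighted median (not the mean). Total weight W = 825; half-weight = 412.5.
Sort by position and accumulate weight:
  km 3 (Fenton, w=150) → cum 150
  km 4 (Holt, w=90) → cum 240
  km 7 (Brookfield, w=5) → cum 245
  km 15 (Calder, w=200) → cum 445  ≥ 412.5 → median here
  km 21 (Ashton, w=110) → cum 555
  km 25 (Elwood, w=80) → cum 635
  km 28 (Granby, w=100) → cum 735
  km 30 (Denby, w=90) → cum 825
Optimal location: km 15.

x = 15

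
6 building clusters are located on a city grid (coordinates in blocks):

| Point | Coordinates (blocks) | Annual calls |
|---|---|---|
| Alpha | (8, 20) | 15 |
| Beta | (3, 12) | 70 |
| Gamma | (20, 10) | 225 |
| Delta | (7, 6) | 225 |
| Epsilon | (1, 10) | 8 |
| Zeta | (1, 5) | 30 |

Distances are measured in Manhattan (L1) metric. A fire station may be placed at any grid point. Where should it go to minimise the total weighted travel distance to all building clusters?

(7, 10)

Manhattan distance separates: Σwᵢ(|x−xᵢ|+|y−yᵢ|) = Σwᵢ|x−xᵢ| + Σwᵢ|y−yᵢ|, so x and y are optimised independently as 1-D weighted medians.
Total weight W = 573; half = 286.5.
x-coordinate, sorted with cumulative weight:
  x=1 (Epsilon, w=8) cum 8
  x=1 (Zeta, w=30) cum 38
  x=3 (Beta, w=70) cum 108
  x=7 (Delta, w=225) cum 333  ← median
  x=8 (Alpha, w=15) cum 348
  x=20 (Gamma, w=225) cum 573
⇒ x* = 7
y-coordinate, sorted with cumulative weight:
  y=5 (Zeta, w=30) cum 30
  y=6 (Delta, w=225) cum 255
  y=10 (Gamma, w=225) cum 480  ← median
  y=10 (Epsilon, w=8) cum 488
  y=12 (Beta, w=70) cum 558
  y=20 (Alpha, w=15) cum 573
⇒ y* = 10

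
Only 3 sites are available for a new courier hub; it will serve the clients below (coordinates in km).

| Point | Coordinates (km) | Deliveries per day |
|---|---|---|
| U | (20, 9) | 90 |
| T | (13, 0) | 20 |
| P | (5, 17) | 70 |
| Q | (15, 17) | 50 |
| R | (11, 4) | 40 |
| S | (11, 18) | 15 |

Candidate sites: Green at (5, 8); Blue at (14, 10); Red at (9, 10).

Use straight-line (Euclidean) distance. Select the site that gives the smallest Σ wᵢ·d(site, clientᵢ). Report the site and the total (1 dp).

Total weighted distance at each candidate:
  Green (5, 8): total = 3345.3
  Blue (14, 10): total = 2296.6
  Red (9, 10): total = 2611.5
Minimum is at Blue with total 2296.6 km.

Blue, total 2296.6 km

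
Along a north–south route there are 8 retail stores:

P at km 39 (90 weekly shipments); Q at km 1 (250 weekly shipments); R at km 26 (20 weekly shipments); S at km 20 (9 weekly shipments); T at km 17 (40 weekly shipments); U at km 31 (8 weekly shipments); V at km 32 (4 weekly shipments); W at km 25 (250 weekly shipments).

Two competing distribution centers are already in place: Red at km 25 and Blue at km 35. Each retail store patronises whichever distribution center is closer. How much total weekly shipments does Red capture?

The indifferent point is the midpoint (25+35)/2 = 30; retail stores left of it (closer to Red at 25) go to Red, those right go to Blue.
  Q at 1 (w=250) → Red
  T at 17 (w=40) → Red
  S at 20 (w=9) → Red
  W at 25 (w=250) → Red
  R at 26 (w=20) → Red
  U at 31 (w=8) → Blue
  V at 32 (w=4) → Blue
  P at 39 (w=90) → Blue
Red captures 569; Blue captures 102.

569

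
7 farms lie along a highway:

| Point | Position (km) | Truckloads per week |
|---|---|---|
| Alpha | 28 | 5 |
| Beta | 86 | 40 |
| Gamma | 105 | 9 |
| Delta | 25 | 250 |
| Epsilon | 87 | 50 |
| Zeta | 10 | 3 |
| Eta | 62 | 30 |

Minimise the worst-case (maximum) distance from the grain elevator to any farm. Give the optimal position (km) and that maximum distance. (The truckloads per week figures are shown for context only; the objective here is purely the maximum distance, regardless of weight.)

location 57.5, max distance 47.5

The 1-center on a line is the midpoint of the two extreme points: leftmost at 10, rightmost at 105.
Optimal location = (10 + 105)/2 = 57.5; maximum distance = (105 − 10)/2 = 47.5.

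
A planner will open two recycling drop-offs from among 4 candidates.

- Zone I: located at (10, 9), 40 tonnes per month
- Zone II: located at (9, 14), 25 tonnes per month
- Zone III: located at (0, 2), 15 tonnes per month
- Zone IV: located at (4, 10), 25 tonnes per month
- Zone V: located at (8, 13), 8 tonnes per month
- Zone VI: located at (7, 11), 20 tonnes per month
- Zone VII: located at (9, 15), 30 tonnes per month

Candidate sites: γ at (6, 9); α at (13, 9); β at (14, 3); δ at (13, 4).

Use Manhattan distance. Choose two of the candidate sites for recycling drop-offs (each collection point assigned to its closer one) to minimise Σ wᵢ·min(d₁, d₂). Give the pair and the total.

{γ, α}, total 968

Evaluate every pair (each demand assigned to the nearer of the two):
  {γ, α}: total = 968
  {γ, β}: total = 1008
  {γ, δ}: total = 1008
  {α, β}: total = 1352
  {α, δ}: total = 1352
  {β, δ}: total = 2092
Best pair: {γ, α} with total 968.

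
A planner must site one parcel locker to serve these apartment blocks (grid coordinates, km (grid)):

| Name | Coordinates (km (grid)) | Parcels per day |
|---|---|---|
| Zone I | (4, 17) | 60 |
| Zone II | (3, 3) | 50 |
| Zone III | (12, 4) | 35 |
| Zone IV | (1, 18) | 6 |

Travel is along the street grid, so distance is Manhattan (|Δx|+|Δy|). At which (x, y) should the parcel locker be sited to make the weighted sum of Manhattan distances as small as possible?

Manhattan distance separates: Σwᵢ(|x−xᵢ|+|y−yᵢ|) = Σwᵢ|x−xᵢ| + Σwᵢ|y−yᵢ|, so x and y are optimised independently as 1-D weighted medians.
Total weight W = 151; half = 75.5.
x-coordinate, sorted with cumulative weight:
  x=1 (Zone IV, w=6) cum 6
  x=3 (Zone II, w=50) cum 56
  x=4 (Zone I, w=60) cum 116  ← median
  x=12 (Zone III, w=35) cum 151
⇒ x* = 4
y-coordinate, sorted with cumulative weight:
  y=3 (Zone II, w=50) cum 50
  y=4 (Zone III, w=35) cum 85  ← median
  y=17 (Zone I, w=60) cum 145
  y=18 (Zone IV, w=6) cum 151
⇒ y* = 4

(4, 4)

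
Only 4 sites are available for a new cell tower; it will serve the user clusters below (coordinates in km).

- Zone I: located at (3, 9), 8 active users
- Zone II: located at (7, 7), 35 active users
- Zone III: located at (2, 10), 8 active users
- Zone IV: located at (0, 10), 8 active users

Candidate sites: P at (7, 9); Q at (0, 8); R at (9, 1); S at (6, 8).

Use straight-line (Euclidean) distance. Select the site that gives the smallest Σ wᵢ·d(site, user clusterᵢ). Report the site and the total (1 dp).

S, total 161.2 km

Total weighted distance at each candidate:
  P (7, 9): total = 199.4
  Q (0, 8): total = 311.4
  R (9, 1): total = 494.4
  S (6, 8): total = 161.2
Minimum is at S with total 161.2 km.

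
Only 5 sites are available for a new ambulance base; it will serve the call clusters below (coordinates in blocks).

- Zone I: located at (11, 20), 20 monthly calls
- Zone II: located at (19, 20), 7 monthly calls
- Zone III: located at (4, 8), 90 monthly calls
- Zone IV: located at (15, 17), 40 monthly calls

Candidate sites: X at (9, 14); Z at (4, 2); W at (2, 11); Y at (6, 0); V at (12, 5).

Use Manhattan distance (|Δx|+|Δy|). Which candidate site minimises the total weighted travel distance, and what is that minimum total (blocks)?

X, total 1622 blocks

Total weighted distance at each candidate:
  X (9, 14): total = 1622
  Z (4, 2): total = 2311
  W (2, 11): total = 1752
  Y (6, 0): total = 2671
  V (12, 5): total = 2064
Minimum is at X with total 1622 blocks.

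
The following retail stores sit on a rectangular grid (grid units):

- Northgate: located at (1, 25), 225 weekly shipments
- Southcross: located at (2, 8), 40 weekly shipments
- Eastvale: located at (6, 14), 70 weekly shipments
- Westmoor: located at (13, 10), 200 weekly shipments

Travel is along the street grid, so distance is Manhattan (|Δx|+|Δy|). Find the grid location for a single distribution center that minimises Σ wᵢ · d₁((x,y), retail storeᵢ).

(6, 14)

Manhattan distance separates: Σwᵢ(|x−xᵢ|+|y−yᵢ|) = Σwᵢ|x−xᵢ| + Σwᵢ|y−yᵢ|, so x and y are optimised independently as 1-D weighted medians.
Total weight W = 535; half = 267.5.
x-coordinate, sorted with cumulative weight:
  x=1 (Northgate, w=225) cum 225
  x=2 (Southcross, w=40) cum 265
  x=6 (Eastvale, w=70) cum 335  ← median
  x=13 (Westmoor, w=200) cum 535
⇒ x* = 6
y-coordinate, sorted with cumulative weight:
  y=8 (Southcross, w=40) cum 40
  y=10 (Westmoor, w=200) cum 240
  y=14 (Eastvale, w=70) cum 310  ← median
  y=25 (Northgate, w=225) cum 535
⇒ y* = 14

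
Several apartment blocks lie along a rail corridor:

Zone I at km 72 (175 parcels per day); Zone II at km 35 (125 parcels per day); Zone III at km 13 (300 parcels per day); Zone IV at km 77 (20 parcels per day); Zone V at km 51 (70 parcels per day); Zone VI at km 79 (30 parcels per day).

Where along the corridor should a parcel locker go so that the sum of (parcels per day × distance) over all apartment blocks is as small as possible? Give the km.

x = 35

For a sum of weighted absolute distances on a line, the optimum is the weighted median (not the mean). Total weight W = 720; half-weight = 360.
Sort by position and accumulate weight:
  km 13 (Zone III, w=300) → cum 300
  km 35 (Zone II, w=125) → cum 425  ≥ 360 → median here
  km 51 (Zone V, w=70) → cum 495
  km 72 (Zone I, w=175) → cum 670
  km 77 (Zone IV, w=20) → cum 690
  km 79 (Zone VI, w=30) → cum 720
Optimal location: km 35.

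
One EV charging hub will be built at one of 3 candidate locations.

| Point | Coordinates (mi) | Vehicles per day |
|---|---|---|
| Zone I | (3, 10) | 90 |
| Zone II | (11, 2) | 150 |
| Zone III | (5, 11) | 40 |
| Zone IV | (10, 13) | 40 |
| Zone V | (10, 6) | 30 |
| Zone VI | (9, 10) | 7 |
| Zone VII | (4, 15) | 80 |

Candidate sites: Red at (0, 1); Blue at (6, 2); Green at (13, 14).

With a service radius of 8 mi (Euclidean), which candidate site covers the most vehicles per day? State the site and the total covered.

Blue, covering 180

Coverage radius r = 8 mi; a point is covered iff (Δx)²+(Δy)² ≤ 8² = 64.
  Red (0, 1): covers {none} → 0
  Blue (6, 2): covers {Zone II, Zone V} → 180
  Green (13, 14): covers {Zone IV, Zone VI} → 47
Maximum coverage at Blue: 180 vehicles per day.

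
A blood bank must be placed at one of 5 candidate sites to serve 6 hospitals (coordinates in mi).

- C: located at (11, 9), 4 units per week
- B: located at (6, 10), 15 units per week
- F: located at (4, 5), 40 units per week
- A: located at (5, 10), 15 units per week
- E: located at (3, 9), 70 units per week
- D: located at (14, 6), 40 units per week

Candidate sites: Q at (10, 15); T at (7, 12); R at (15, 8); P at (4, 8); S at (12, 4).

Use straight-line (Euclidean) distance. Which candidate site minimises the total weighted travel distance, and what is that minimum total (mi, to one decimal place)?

P, total 731.2 mi

Total weighted distance at each candidate:
  Q (10, 15): total = 1732.2
  T (7, 12): total = 1119.4
  R (15, 8): total = 1696.2
  P (4, 8): total = 731.2
  S (12, 4): total = 1442.3
Minimum is at P with total 731.2 mi.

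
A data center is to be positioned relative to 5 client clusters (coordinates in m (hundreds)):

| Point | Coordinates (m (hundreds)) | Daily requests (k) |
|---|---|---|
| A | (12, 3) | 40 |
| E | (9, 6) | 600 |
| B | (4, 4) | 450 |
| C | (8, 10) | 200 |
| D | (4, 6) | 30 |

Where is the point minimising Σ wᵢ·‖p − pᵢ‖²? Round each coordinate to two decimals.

(7.12, 5.83)

The minimiser of Σwᵢ‖p−pᵢ‖² is the weighted centroid p* = (Σwᵢpᵢ)/(Σwᵢ).
Σwᵢ = 1320.
Σwᵢxᵢ = 40·12 + 600·9 + 450·4 + 200·8 + 30·4 = 9400.
Σwᵢyᵢ = 40·3 + 600·6 + 450·4 + 200·10 + 30·6 = 7700.
x* = 9400/1320 = 7.12, y* = 7700/1320 = 5.83.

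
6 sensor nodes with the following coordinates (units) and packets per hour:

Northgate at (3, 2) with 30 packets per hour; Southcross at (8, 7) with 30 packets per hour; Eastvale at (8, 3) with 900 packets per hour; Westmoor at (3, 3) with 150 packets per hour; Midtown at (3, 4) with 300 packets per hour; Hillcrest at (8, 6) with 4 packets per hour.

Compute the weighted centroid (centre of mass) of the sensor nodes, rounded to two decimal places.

The minimiser of Σwᵢ‖p−pᵢ‖² is the weighted centroid p* = (Σwᵢpᵢ)/(Σwᵢ).
Σwᵢ = 1414.
Σwᵢxᵢ = 30·3 + 30·8 + 900·8 + 150·3 + 300·3 + 4·8 = 8912.
Σwᵢyᵢ = 30·2 + 30·7 + 900·3 + 150·3 + 300·4 + 4·6 = 4644.
x* = 8912/1414 = 6.30, y* = 4644/1414 = 3.28.

(6.30, 3.28)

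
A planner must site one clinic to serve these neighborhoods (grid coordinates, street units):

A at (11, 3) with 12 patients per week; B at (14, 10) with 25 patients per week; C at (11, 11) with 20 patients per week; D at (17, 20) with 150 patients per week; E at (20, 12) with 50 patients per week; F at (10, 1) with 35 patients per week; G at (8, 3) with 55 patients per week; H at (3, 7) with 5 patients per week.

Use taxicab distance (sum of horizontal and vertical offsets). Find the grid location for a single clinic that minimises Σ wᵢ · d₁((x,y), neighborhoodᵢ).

Manhattan distance separates: Σwᵢ(|x−xᵢ|+|y−yᵢ|) = Σwᵢ|x−xᵢ| + Σwᵢ|y−yᵢ|, so x and y are optimised independently as 1-D weighted medians.
Total weight W = 352; half = 176.
x-coordinate, sorted with cumulative weight:
  x=3 (H, w=5) cum 5
  x=8 (G, w=55) cum 60
  x=10 (F, w=35) cum 95
  x=11 (A, w=12) cum 107
  x=11 (C, w=20) cum 127
  x=14 (B, w=25) cum 152
  x=17 (D, w=150) cum 302  ← median
  x=20 (E, w=50) cum 352
⇒ x* = 17
y-coordinate, sorted with cumulative weight:
  y=1 (F, w=35) cum 35
  y=3 (A, w=12) cum 47
  y=3 (G, w=55) cum 102
  y=7 (H, w=5) cum 107
  y=10 (B, w=25) cum 132
  y=11 (C, w=20) cum 152
  y=12 (E, w=50) cum 202  ← median
  y=20 (D, w=150) cum 352
⇒ y* = 12

(17, 12)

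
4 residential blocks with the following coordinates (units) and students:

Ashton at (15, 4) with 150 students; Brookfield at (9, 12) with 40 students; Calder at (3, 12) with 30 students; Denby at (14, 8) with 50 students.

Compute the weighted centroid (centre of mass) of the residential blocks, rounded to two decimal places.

(12.59, 6.81)

The minimiser of Σwᵢ‖p−pᵢ‖² is the weighted centroid p* = (Σwᵢpᵢ)/(Σwᵢ).
Σwᵢ = 270.
Σwᵢxᵢ = 150·15 + 40·9 + 30·3 + 50·14 = 3400.
Σwᵢyᵢ = 150·4 + 40·12 + 30·12 + 50·8 = 1840.
x* = 3400/270 = 12.59, y* = 1840/270 = 6.81.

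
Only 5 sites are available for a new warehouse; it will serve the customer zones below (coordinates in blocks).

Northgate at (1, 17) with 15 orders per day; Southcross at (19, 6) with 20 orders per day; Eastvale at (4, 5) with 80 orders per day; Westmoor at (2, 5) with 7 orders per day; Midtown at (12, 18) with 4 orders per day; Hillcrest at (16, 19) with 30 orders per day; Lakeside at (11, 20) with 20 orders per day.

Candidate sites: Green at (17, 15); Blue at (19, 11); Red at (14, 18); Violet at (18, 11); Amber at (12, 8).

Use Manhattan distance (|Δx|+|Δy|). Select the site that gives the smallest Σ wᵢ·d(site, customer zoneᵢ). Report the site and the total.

Amber, total 2201 blocks

Total weighted distance at each candidate:
  Green (17, 15): total = 2907
  Blue (19, 11): total = 3027
  Red (14, 18): total = 2763
  Violet (18, 11): total = 2891
  Amber (12, 8): total = 2201
Minimum is at Amber with total 2201 blocks.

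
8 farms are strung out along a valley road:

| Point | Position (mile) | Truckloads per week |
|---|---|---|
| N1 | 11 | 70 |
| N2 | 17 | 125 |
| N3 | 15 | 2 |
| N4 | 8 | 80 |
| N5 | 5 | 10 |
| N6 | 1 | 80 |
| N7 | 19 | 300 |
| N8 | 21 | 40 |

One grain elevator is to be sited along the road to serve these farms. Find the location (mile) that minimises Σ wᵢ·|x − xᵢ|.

For a sum of weighted absolute distances on a line, the optimum is the weighted median (not the mean). Total weight W = 707; half-weight = 353.5.
Sort by position and accumulate weight:
  mile 1 (N6, w=80) → cum 80
  mile 5 (N5, w=10) → cum 90
  mile 8 (N4, w=80) → cum 170
  mile 11 (N1, w=70) → cum 240
  mile 15 (N3, w=2) → cum 242
  mile 17 (N2, w=125) → cum 367  ≥ 353.5 → median here
  mile 19 (N7, w=300) → cum 667
  mile 21 (N8, w=40) → cum 707
Optimal location: mile 17.

x = 17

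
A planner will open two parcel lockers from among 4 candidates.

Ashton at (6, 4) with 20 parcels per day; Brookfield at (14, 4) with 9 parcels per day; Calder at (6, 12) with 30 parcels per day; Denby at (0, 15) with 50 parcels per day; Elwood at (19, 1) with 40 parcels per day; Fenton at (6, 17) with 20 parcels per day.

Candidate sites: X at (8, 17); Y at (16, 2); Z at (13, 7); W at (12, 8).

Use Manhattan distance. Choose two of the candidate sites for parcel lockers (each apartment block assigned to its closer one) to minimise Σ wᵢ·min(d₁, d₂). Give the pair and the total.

Evaluate every pair (each demand assigned to the nearer of the two):
  {X, Y}: total = 1186
  {X, Z}: total = 1466
  {X, W}: total = 1564
  {Y, W}: total = 1946
  {Y, Z}: total = 2146
  {Z, W}: total = 2266
Best pair: {X, Y} with total 1186.

{X, Y}, total 1186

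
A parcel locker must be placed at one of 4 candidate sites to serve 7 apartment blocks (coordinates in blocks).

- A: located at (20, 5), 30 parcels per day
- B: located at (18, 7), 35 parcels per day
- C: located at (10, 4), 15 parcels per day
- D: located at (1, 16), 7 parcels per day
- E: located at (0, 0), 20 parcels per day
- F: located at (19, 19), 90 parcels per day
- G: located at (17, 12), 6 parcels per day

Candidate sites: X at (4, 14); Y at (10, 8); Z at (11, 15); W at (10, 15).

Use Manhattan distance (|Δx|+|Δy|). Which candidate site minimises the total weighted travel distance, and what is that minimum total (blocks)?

Z, total 3006 blocks

Total weighted distance at each candidate:
  X (4, 14): total = 4010
  Y (10, 8): total = 3110
  Z (11, 15): total = 3006
  W (10, 15): total = 3125
Minimum is at Z with total 3006 blocks.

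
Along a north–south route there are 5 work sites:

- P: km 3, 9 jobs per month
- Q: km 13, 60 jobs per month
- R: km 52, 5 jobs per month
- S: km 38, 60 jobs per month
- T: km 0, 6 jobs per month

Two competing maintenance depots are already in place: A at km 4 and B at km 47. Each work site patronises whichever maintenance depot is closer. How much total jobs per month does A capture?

The indifferent point is the midpoint (4+47)/2 = 25.5; work sites left of it (closer to A at 4) go to A, those right go to B.
  T at 0 (w=6) → A
  P at 3 (w=9) → A
  Q at 13 (w=60) → A
  S at 38 (w=60) → B
  R at 52 (w=5) → B
A captures 75; B captures 65.

75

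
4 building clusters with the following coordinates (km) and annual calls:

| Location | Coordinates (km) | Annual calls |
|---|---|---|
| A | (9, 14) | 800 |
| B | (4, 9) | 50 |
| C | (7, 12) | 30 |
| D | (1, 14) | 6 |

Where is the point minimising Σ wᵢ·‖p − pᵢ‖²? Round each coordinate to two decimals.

The minimiser of Σwᵢ‖p−pᵢ‖² is the weighted centroid p* = (Σwᵢpᵢ)/(Σwᵢ).
Σwᵢ = 886.
Σwᵢxᵢ = 800·9 + 50·4 + 30·7 + 6·1 = 7616.
Σwᵢyᵢ = 800·14 + 50·9 + 30·12 + 6·14 = 12094.
x* = 7616/886 = 8.60, y* = 12094/886 = 13.65.

(8.60, 13.65)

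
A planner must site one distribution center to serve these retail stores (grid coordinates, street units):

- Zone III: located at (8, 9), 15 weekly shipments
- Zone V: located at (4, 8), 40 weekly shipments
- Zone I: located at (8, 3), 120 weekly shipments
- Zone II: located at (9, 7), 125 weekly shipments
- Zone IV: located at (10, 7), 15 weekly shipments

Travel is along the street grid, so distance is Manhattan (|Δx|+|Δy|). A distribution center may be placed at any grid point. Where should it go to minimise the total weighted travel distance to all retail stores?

(8, 7)

Manhattan distance separates: Σwᵢ(|x−xᵢ|+|y−yᵢ|) = Σwᵢ|x−xᵢ| + Σwᵢ|y−yᵢ|, so x and y are optimised independently as 1-D weighted medians.
Total weight W = 315; half = 157.5.
x-coordinate, sorted with cumulative weight:
  x=4 (Zone V, w=40) cum 40
  x=8 (Zone III, w=15) cum 55
  x=8 (Zone I, w=120) cum 175  ← median
  x=9 (Zone II, w=125) cum 300
  x=10 (Zone IV, w=15) cum 315
⇒ x* = 8
y-coordinate, sorted with cumulative weight:
  y=3 (Zone I, w=120) cum 120
  y=7 (Zone II, w=125) cum 245  ← median
  y=7 (Zone IV, w=15) cum 260
  y=8 (Zone V, w=40) cum 300
  y=9 (Zone III, w=15) cum 315
⇒ y* = 7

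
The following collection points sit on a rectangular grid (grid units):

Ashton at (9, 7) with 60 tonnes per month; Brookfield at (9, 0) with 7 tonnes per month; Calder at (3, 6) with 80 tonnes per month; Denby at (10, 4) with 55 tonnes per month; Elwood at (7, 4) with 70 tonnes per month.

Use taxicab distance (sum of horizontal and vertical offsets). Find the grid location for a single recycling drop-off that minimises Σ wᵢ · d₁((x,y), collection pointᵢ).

Manhattan distance separates: Σwᵢ(|x−xᵢ|+|y−yᵢ|) = Σwᵢ|x−xᵢ| + Σwᵢ|y−yᵢ|, so x and y are optimised independently as 1-D weighted medians.
Total weight W = 272; half = 136.
x-coordinate, sorted with cumulative weight:
  x=3 (Calder, w=80) cum 80
  x=7 (Elwood, w=70) cum 150  ← median
  x=9 (Ashton, w=60) cum 210
  x=9 (Brookfield, w=7) cum 217
  x=10 (Denby, w=55) cum 272
⇒ x* = 7
y-coordinate, sorted with cumulative weight:
  y=0 (Brookfield, w=7) cum 7
  y=4 (Denby, w=55) cum 62
  y=4 (Elwood, w=70) cum 132
  y=6 (Calder, w=80) cum 212  ← median
  y=7 (Ashton, w=60) cum 272
⇒ y* = 6

(7, 6)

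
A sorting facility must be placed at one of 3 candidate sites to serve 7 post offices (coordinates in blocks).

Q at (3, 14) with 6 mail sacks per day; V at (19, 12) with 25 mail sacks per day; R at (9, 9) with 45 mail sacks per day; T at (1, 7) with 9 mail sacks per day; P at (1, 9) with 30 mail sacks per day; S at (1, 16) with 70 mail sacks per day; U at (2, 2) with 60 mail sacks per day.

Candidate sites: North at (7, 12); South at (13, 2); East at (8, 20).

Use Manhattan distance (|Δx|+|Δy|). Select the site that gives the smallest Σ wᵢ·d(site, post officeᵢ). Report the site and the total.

North, total 2530 blocks

Total weighted distance at each candidate:
  North (7, 12): total = 2530
  South (13, 2): total = 4230
  East (8, 20): total = 4011
Minimum is at North with total 2530 blocks.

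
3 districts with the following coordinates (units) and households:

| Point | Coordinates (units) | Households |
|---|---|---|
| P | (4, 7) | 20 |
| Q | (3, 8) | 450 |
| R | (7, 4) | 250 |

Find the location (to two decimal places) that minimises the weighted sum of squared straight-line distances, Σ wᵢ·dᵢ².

(4.42, 6.58)

The minimiser of Σwᵢ‖p−pᵢ‖² is the weighted centroid p* = (Σwᵢpᵢ)/(Σwᵢ).
Σwᵢ = 720.
Σwᵢxᵢ = 20·4 + 450·3 + 250·7 = 3180.
Σwᵢyᵢ = 20·7 + 450·8 + 250·4 = 4740.
x* = 3180/720 = 4.42, y* = 4740/720 = 6.58.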